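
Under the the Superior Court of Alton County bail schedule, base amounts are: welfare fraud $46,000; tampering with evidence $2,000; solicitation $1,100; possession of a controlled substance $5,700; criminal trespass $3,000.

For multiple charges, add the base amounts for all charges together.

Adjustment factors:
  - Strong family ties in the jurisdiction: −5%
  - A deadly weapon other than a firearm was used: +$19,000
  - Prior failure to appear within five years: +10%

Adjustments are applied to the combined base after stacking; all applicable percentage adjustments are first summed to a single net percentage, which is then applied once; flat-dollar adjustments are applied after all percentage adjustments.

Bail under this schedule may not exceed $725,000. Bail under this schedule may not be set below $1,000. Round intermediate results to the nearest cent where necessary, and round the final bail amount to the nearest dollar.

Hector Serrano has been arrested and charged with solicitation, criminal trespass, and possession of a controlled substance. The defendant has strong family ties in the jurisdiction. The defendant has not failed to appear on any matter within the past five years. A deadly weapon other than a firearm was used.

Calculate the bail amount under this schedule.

$28,310

Base amounts from the schedule: solicitation $1,100; criminal trespass $3,000; possession of a controlled substance $5,700.
Stacking rule: sum of all bases. $1,100 + $3,000 + $5,700 = $9,800.
Strong family ties in the jurisdiction (−5%): $9,800 × 0.95 = $9,310.
A deadly weapon other than a firearm was used (+$19,000 flat): $9,310 + $19,000 = $28,310.
$28,310 is within the $725,000 maximum.
$28,310 is at or above the $1,000 minimum.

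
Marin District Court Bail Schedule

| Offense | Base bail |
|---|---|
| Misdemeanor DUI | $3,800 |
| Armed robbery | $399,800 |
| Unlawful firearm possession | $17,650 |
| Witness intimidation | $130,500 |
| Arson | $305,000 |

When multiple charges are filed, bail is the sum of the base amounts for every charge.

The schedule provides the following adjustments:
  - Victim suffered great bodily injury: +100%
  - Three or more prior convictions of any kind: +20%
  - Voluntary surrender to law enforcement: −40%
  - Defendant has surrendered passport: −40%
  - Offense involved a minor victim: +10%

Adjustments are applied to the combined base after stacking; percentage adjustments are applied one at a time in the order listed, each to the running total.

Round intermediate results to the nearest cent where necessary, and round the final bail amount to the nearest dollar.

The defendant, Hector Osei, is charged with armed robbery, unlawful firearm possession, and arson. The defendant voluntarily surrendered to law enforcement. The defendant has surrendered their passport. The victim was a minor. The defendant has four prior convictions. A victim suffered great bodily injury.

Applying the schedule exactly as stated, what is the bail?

$686,616

Base amounts from the schedule: armed robbery $399,800; unlawful firearm possession $17,650; arson $305,000.
Stacking rule: sum of all bases. $399,800 + $17,650 + $305,000 = $722,450.
Victim suffered great bodily injury (+100%): $722,450 × 2 = $1,444,900.
Three or more prior convictions of any kind (+20%): $1,444,900 × 1.2 = $1,733,880.
Voluntary surrender to law enforcement (−40%): $1,733,880 × 0.6 = $1,040,328.
Defendant has surrendered passport (−40%): $1,040,328 × 0.6 = $624,196.80.
Offense involved a minor victim (+10%): $624,196.80 × 1.1 = $686,616.48.
Rounded to the nearest dollar: $686,616.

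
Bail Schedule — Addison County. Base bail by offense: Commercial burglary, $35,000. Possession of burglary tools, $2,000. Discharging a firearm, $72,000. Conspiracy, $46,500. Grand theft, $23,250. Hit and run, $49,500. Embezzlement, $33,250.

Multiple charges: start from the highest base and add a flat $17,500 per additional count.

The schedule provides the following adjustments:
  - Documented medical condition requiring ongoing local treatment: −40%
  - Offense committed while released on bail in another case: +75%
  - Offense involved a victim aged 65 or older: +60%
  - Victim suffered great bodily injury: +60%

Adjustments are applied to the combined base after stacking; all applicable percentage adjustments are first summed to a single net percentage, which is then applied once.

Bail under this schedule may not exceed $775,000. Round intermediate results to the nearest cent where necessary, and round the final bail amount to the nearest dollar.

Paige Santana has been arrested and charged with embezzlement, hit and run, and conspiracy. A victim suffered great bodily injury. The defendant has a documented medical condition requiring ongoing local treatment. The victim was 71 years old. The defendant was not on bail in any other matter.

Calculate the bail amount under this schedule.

Base amounts from the schedule: embezzlement $33,250; hit and run $49,500; conspiracy $46,500.
Stacking rule: highest base plus $17,500 per additional charge. Highest is hit and run at $49,500; 2 additional charges → +$35,000. Combined base = $84,500.
Net percentage adjustment: −40% +60% +60% = +80%. $84,500 × 1.8 = $152,100.
$152,100 is within the $775,000 maximum.

$152,100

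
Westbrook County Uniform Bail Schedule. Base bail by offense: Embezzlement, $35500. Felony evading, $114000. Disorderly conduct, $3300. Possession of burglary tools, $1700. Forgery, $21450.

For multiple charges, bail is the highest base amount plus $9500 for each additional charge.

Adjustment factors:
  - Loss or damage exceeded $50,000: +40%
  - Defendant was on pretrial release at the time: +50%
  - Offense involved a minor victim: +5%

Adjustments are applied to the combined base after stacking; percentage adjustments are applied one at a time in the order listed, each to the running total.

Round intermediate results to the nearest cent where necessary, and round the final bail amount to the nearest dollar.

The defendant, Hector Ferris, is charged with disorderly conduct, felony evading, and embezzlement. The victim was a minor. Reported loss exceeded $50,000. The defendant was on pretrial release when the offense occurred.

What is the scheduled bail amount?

Base amounts from the schedule: disorderly conduct $3300; felony evading $114000; embezzlement $35500.
Stacking rule: highest base plus $9500 per additional charge. Highest is felony evading at $114000; 2 additional charges → +$19000. Combined base = $133000.
Loss or damage exceeded $50,000 (+40%): $133000 × 1.4 = $186200.
Defendant was on pretrial release at the time (+50%): $186200 × 1.5 = $279300.
Offense involved a minor victim (+5%): $279300 × 1.05 = $293265.

$293265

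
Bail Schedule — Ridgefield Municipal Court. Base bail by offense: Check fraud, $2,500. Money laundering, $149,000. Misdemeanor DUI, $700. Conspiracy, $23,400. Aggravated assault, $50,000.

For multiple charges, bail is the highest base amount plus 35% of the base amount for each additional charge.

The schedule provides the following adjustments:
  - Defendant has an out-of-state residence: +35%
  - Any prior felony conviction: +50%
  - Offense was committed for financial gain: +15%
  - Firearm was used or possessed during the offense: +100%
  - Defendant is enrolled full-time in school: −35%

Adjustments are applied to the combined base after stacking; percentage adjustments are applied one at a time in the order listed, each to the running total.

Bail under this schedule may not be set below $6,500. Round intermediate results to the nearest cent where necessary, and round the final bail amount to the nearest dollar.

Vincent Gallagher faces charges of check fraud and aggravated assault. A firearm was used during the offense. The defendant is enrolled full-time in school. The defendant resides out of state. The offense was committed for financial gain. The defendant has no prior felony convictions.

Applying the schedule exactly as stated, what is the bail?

Base amounts from the schedule: check fraud $2,500; aggravated assault $50,000.
Stacking rule: highest base plus 35% of each additional charge. Highest is aggravated assault at $50,000. Additional: $2,500 × 35% = $875. Combined base = $50,000 + $875 = $50,875.
Defendant has an out-of-state residence (+35%): $50,875 × 1.35 = $68,681.25.
Offense was committed for financial gain (+15%): $68,681.25 × 1.15 = $78,983.44.
Firearm was used or possessed during the offense (+100%): $78,983.44 × 2 = $157,966.88.
Defendant is enrolled full-time in school (−35%): $157,966.88 × 0.65 = $102,678.47.
$102,678.47 is at or above the $6,500 minimum.
Rounded to the nearest dollar: $102,678.

$102,678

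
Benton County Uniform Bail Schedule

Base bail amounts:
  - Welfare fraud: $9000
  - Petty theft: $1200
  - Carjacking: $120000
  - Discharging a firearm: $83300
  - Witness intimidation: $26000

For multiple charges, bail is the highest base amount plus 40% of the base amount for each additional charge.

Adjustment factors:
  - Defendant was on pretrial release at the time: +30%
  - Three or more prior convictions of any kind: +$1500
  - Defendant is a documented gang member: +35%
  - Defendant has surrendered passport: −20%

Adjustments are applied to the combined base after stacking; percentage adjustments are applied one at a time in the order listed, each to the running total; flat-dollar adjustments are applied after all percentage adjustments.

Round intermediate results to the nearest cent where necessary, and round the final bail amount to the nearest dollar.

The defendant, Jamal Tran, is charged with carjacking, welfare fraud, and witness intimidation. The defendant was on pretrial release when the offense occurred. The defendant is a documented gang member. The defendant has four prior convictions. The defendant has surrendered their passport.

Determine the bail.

$189636

Base amounts from the schedule: carjacking $120000; welfare fraud $9000; witness intimidation $26000.
Stacking rule: highest base plus 40% of each additional charge. Highest is carjacking at $120000. Additional: $9000 × 40% = $3600; $26000 × 40% = $10400. Combined base = $120000 + $14000 = $134000.
Defendant was on pretrial release at the time (+30%): $134000 × 1.3 = $174200.
Defendant is a documented gang member (+35%): $174200 × 1.35 = $235170.
Defendant has surrendered passport (−20%): $235170 × 0.8 = $188136.
Three or more prior convictions of any kind (+$1500 flat): $188136 + $1500 = $189636.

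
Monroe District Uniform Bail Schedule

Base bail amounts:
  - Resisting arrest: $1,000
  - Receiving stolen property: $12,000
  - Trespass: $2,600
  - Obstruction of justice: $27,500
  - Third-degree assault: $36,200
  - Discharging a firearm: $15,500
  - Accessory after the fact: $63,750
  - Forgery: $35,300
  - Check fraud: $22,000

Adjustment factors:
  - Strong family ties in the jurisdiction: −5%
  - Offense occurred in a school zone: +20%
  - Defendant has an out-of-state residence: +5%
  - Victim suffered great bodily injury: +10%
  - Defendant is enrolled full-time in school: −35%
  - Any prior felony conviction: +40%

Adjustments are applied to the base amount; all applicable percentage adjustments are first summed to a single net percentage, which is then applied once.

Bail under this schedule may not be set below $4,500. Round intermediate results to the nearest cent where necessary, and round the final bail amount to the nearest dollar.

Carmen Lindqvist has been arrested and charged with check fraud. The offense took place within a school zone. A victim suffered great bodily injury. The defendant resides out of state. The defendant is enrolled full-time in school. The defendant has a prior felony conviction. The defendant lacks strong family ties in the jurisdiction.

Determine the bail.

$30,800

Base amounts from the schedule: check fraud $22,000.
Single charge. Combined base = $22,000.
Net percentage adjustment: +20% +5% +10% −35% +40% = +40%. $22,000 × 1.4 = $30,800.
$30,800 is at or above the $4,500 minimum.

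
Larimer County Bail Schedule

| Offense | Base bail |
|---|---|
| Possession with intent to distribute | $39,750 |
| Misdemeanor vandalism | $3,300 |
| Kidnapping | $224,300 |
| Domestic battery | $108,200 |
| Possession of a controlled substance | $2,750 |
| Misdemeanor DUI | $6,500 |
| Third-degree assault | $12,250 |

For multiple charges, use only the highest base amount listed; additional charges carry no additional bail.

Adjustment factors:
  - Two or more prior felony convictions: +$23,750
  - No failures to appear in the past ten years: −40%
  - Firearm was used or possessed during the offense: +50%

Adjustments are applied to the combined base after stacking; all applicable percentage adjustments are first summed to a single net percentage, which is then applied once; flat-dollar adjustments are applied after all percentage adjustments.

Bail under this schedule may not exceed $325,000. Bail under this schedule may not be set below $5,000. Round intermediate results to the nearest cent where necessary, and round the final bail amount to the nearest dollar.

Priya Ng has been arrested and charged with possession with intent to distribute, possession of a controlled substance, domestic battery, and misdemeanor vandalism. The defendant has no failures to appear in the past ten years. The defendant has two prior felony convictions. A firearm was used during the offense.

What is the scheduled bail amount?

$142,770

Base amounts from the schedule: possession with intent to distribute $39,750; possession of a controlled substance $2,750; domestic battery $108,200; misdemeanor vandalism $3,300.
Stacking rule: use the highest base only. Highest is domestic battery at $108,200. Combined base = $108,200.
Net percentage adjustment: −40% +50% = +10%. $108,200 × 1.1 = $119,020.
Two or more prior felony convictions (+$23,750 flat): $119,020 + $23,750 = $142,770.
$142,770 is within the $325,000 maximum.
$142,770 is at or above the $5,000 minimum.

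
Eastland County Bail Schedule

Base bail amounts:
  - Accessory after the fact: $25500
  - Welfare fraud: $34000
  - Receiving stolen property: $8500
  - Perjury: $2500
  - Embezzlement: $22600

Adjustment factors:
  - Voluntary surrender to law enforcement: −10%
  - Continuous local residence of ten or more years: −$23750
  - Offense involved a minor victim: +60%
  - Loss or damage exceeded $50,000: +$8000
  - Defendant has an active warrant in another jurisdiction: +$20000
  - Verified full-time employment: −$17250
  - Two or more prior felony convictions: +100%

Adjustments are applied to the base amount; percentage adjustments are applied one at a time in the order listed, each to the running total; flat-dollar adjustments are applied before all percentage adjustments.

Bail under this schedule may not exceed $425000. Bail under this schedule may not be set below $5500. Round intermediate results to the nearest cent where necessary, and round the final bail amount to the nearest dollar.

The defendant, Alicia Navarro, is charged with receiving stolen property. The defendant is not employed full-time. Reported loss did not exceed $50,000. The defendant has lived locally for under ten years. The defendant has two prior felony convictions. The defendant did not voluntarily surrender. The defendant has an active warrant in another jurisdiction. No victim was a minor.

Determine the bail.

$57000

Base amounts from the schedule: receiving stolen property $8500.
Single charge. Combined base = $8500.
Defendant has an active warrant in another jurisdiction (+$20000 flat): $8500 + $20000 = $28500.
Two or more prior felony convictions (+100%): $28500 × 2 = $57000.
$57000 is within the $425000 maximum.
$57000 is at or above the $5500 minimum.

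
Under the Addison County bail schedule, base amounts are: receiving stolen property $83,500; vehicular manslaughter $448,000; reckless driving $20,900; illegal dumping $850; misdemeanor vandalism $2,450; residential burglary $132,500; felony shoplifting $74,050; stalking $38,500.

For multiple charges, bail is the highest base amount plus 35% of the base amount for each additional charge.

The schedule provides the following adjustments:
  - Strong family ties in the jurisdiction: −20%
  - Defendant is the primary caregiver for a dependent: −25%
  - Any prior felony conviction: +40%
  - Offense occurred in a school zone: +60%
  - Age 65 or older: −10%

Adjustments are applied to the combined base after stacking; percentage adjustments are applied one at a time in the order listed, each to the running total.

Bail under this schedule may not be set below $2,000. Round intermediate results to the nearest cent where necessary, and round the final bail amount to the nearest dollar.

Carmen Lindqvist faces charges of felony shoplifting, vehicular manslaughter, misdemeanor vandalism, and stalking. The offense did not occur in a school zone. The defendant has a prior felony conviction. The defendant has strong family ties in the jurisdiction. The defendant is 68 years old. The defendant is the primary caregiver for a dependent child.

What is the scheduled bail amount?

Base amounts from the schedule: felony shoplifting $74,050; vehicular manslaughter $448,000; misdemeanor vandalism $2,450; stalking $38,500.
Stacking rule: highest base plus 35% of each additional charge. Highest is vehicular manslaughter at $448,000. Additional: $74,050 × 35% = $25,917.50; $2,450 × 35% = $857.50; $38,500 × 35% = $13,475. Combined base = $448,000 + $40,250 = $488,250.
Strong family ties in the jurisdiction (−20%): $488,250 × 0.8 = $390,600.
Defendant is the primary caregiver for a dependent (−25%): $390,600 × 0.75 = $292,950.
Any prior felony conviction (+40%): $292,950 × 1.4 = $410,130.
Age 65 or older (−10%): $410,130 × 0.9 = $369,117.
$369,117 is at or above the $2,000 minimum.

$369,117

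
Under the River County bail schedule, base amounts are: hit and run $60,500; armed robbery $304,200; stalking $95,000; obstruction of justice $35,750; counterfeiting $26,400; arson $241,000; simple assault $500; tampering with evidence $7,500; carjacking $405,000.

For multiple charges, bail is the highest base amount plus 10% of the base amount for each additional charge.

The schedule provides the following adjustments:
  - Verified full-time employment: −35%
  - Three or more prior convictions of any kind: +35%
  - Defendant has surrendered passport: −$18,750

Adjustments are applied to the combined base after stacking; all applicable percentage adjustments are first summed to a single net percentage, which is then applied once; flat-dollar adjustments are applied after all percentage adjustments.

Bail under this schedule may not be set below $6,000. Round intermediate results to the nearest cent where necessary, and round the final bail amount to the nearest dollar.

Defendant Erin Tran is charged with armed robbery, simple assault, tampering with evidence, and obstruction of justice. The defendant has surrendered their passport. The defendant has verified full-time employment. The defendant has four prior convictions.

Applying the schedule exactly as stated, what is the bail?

$289,825

Base amounts from the schedule: armed robbery $304,200; simple assault $500; tampering with evidence $7,500; obstruction of justice $35,750.
Stacking rule: highest base plus 10% of each additional charge. Highest is armed robbery at $304,200. Additional: $500 × 10% = $50; $7,500 × 10% = $750; $35,750 × 10% = $3,575. Combined base = $304,200 + $4,375 = $308,575.
Net percentage adjustment: −35% +35% = +0%. $308,575 × 1 = $308,575.
Defendant has surrendered passport (−$18,750 flat): $308,575 − $18,750 = $289,825.
$289,825 is at or above the $6,000 minimum.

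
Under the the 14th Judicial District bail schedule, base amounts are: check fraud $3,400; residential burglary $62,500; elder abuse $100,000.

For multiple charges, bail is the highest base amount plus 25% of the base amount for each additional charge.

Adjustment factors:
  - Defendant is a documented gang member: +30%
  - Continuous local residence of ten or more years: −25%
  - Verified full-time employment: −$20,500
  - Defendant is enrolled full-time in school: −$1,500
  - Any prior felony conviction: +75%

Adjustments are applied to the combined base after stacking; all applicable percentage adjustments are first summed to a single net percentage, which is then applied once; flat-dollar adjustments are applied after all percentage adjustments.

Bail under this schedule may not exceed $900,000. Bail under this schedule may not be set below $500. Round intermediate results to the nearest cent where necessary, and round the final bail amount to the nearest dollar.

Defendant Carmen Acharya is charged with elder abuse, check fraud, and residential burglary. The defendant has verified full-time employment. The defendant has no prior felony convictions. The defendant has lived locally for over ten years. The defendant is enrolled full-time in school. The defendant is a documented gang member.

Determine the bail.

Base amounts from the schedule: elder abuse $100,000; check fraud $3,400; residential burglary $62,500.
Stacking rule: highest base plus 25% of each additional charge. Highest is elder abuse at $100,000. Additional: $3,400 × 25% = $850; $62,500 × 25% = $15,625. Combined base = $100,000 + $16,475 = $116,475.
Net percentage adjustment: +30% −25% = +5%. $116,475 × 1.05 = $122,298.75.
Verified full-time employment (−$20,500 flat): $122,298.75 − $20,500 = $101,798.75.
Defendant is enrolled full-time in school (−$1,500 flat): $101,798.75 − $1,500 = $100,298.75.
$100,298.75 is within the $900,000 maximum.
$100,298.75 is at or above the $500 minimum.
Rounded to the nearest dollar: $100,299.

$100,299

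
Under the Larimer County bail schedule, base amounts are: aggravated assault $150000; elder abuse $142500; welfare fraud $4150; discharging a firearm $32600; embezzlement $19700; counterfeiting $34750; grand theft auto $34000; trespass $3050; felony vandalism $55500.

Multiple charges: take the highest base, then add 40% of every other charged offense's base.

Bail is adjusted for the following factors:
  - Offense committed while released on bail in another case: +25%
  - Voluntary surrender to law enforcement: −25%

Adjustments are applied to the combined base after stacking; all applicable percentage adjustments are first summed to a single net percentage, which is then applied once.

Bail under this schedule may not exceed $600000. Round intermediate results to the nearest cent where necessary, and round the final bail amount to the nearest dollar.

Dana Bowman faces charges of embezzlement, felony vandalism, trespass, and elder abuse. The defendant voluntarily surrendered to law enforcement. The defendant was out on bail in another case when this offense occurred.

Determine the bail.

$173800

Base amounts from the schedule: embezzlement $19700; felony vandalism $55500; trespass $3050; elder abuse $142500.
Stacking rule: highest base plus 40% of each additional charge. Highest is elder abuse at $142500. Additional: $19700 × 40% = $7880; $55500 × 40% = $22200; $3050 × 40% = $1220. Combined base = $142500 + $31300 = $173800.
Net percentage adjustment: +25% −25% = +0%. $173800 × 1 = $173800.
$173800 is within the $600000 maximum.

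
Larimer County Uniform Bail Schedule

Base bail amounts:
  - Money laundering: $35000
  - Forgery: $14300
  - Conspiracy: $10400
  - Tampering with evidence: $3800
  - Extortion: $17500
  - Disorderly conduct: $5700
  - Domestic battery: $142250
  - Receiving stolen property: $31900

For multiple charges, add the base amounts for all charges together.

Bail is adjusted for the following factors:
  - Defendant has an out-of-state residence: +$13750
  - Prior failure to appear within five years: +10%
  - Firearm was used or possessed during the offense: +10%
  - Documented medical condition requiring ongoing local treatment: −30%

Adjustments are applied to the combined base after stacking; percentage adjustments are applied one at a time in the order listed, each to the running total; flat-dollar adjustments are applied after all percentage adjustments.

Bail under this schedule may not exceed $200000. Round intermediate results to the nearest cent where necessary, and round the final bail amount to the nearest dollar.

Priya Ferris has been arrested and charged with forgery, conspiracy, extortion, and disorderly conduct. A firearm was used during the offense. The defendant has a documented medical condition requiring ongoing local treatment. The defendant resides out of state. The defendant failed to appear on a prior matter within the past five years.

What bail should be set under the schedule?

Base amounts from the schedule: forgery $14300; conspiracy $10400; extortion $17500; disorderly conduct $5700.
Stacking rule: sum of all bases. $14300 + $10400 + $17500 + $5700 = $47900.
Prior failure to appear within five years (+10%): $47900 × 1.1 = $52690.
Firearm was used or possessed during the offense (+10%): $52690 × 1.1 = $57959.
Documented medical condition requiring ongoing local treatment (−30%): $57959 × 0.7 = $40571.30.
Defendant has an out-of-state residence (+$13750 flat): $40571.30 + $13750 = $54321.30.
$54321.30 is within the $200000 maximum.
Rounded to the nearest dollar: $54321.

$54321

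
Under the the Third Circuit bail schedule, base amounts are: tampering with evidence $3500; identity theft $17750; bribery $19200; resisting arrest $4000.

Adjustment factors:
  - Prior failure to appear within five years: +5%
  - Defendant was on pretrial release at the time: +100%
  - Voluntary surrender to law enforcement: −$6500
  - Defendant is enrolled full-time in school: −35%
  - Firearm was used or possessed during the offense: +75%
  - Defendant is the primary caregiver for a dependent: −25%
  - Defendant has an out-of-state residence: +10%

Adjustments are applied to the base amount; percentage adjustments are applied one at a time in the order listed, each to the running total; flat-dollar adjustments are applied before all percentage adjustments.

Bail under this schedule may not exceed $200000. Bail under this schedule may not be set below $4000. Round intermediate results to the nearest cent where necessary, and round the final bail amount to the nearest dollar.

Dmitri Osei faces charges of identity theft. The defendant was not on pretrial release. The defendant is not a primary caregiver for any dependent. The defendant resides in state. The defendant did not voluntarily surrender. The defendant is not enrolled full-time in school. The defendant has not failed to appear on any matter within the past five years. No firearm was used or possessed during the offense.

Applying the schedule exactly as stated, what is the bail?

Base amounts from the schedule: identity theft $17750.
Single charge. Combined base = $17750.
No adjustment factors apply to this defendant.
$17750 is within the $200000 maximum.
$17750 is at or above the $4000 minimum.

$17750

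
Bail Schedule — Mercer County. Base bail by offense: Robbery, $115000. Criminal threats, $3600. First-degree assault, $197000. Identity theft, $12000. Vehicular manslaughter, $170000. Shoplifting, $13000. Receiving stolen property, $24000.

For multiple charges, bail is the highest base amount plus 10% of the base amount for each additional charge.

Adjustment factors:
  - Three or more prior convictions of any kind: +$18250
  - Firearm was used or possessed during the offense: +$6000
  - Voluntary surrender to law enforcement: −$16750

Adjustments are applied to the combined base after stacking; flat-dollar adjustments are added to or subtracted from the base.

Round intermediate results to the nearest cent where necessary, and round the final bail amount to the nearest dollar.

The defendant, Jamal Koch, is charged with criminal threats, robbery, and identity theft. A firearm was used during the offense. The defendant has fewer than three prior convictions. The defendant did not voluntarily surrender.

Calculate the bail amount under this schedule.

Base amounts from the schedule: criminal threats $3600; robbery $115000; identity theft $12000.
Stacking rule: highest base plus 10% of each additional charge. Highest is robbery at $115000. Additional: $3600 × 10% = $360; $12000 × 10% = $1200. Combined base = $115000 + $1560 = $116560.
Firearm was used or possessed during the offense (+$6000 flat): $116560 + $6000 = $122560.

$122560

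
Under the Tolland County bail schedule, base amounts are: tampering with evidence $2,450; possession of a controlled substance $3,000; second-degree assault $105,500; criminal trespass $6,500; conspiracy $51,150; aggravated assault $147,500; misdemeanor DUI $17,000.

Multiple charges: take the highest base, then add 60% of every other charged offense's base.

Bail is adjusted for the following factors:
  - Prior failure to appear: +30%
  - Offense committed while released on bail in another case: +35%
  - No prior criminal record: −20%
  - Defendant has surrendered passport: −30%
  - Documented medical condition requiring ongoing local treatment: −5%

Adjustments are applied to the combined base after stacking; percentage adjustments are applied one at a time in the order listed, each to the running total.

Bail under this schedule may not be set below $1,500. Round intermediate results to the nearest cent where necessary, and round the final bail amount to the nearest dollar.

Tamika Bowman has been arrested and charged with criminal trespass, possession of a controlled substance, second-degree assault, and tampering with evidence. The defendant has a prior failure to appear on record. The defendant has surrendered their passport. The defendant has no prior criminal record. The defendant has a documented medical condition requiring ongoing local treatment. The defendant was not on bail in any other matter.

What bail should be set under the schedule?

$77,923

Base amounts from the schedule: criminal trespass $6,500; possession of a controlled substance $3,000; second-degree assault $105,500; tampering with evidence $2,450.
Stacking rule: highest base plus 60% of each additional charge. Highest is second-degree assault at $105,500. Additional: $6,500 × 60% = $3,900; $3,000 × 60% = $1,800; $2,450 × 60% = $1,470. Combined base = $105,500 + $7,170 = $112,670.
Prior failure to appear (+30%): $112,670 × 1.3 = $146,471.
No prior criminal record (−20%): $146,471 × 0.8 = $117,176.80.
Defendant has surrendered passport (−30%): $117,176.80 × 0.7 = $82,023.76.
Documented medical condition requiring ongoing local treatment (−5%): $82,023.76 × 0.95 = $77,922.57.
$77,922.57 is at or above the $1,500 minimum.
Rounded to the nearest dollar: $77,923.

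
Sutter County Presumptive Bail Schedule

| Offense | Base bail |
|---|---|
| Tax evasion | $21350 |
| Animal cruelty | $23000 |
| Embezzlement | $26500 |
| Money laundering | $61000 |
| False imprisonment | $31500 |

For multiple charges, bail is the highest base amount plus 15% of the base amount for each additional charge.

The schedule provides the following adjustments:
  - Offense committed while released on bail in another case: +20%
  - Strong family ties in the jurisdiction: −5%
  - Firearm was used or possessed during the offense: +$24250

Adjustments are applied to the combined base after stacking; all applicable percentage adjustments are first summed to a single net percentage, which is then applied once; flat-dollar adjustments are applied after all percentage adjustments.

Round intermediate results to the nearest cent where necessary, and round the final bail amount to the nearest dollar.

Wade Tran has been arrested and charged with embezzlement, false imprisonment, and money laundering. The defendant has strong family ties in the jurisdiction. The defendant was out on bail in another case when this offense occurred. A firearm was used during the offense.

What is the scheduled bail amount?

$104405

Base amounts from the schedule: embezzlement $26500; false imprisonment $31500; money laundering $61000.
Stacking rule: highest base plus 15% of each additional charge. Highest is money laundering at $61000. Additional: $26500 × 15% = $3975; $31500 × 15% = $4725. Combined base = $61000 + $8700 = $69700.
Net percentage adjustment: +20% −5% = +15%. $69700 × 1.15 = $80155.
Firearm was used or possessed during the offense (+$24250 flat): $80155 + $24250 = $104405.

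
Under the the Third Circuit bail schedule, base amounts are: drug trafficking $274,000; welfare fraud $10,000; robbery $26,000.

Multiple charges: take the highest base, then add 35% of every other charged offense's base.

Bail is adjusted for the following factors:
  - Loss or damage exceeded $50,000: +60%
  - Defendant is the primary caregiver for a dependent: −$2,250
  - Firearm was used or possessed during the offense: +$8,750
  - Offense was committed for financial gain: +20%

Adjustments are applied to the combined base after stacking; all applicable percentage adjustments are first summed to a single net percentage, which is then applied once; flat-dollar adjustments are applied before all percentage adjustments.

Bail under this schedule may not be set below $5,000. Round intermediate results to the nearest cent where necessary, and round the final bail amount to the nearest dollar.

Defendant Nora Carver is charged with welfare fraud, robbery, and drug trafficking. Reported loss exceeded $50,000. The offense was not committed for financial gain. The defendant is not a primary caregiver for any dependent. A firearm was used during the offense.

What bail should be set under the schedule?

$472,560

Base amounts from the schedule: welfare fraud $10,000; robbery $26,000; drug trafficking $274,000.
Stacking rule: highest base plus 35% of each additional charge. Highest is drug trafficking at $274,000. Additional: $10,000 × 35% = $3,500; $26,000 × 35% = $9,100. Combined base = $274,000 + $12,600 = $286,600.
Firearm was used or possessed during the offense (+$8,750 flat): $286,600 + $8,750 = $295,350.
Loss or damage exceeded $50,000 (+60%): $295,350 × 1.6 = $472,560.
$472,560 is at or above the $5,000 minimum.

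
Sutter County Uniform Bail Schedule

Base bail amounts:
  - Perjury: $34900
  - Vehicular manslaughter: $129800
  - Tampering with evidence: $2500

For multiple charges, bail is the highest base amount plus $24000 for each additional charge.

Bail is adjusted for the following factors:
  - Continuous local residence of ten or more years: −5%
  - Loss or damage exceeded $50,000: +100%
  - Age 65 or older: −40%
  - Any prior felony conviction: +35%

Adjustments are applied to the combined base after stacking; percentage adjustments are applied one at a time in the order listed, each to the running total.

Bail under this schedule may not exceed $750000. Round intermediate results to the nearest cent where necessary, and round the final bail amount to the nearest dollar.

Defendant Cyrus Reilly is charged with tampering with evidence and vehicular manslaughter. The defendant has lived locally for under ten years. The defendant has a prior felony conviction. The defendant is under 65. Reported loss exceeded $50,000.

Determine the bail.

Base amounts from the schedule: tampering with evidence $2500; vehicular manslaughter $129800.
Stacking rule: highest base plus $24000 per additional charge. Highest is vehicular manslaughter at $129800; 1 additional charge → +$24000. Combined base = $153800.
Loss or damage exceeded $50,000 (+100%): $153800 × 2 = $307600.
Any prior felony conviction (+35%): $307600 × 1.35 = $415260.
$415260 is within the $750000 maximum.

$415260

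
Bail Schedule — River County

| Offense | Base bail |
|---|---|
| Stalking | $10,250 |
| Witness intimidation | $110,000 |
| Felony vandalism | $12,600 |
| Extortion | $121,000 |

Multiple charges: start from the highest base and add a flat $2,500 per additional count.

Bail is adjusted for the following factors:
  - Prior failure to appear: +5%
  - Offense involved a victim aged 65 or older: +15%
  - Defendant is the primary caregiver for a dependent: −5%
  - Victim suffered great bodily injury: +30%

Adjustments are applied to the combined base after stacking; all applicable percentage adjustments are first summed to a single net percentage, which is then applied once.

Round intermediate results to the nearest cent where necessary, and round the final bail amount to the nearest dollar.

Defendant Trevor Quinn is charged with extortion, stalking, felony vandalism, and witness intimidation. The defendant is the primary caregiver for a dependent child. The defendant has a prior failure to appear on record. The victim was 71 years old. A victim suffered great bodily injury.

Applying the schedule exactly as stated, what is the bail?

Base amounts from the schedule: extortion $121,000; stalking $10,250; felony vandalism $12,600; witness intimidation $110,000.
Stacking rule: highest base plus $2,500 per additional charge. Highest is extortion at $121,000; 3 additional charges → +$7,500. Combined base = $128,500.
Net percentage adjustment: +5% +15% −5% +30% = +45%. $128,500 × 1.45 = $186,325.

$186,325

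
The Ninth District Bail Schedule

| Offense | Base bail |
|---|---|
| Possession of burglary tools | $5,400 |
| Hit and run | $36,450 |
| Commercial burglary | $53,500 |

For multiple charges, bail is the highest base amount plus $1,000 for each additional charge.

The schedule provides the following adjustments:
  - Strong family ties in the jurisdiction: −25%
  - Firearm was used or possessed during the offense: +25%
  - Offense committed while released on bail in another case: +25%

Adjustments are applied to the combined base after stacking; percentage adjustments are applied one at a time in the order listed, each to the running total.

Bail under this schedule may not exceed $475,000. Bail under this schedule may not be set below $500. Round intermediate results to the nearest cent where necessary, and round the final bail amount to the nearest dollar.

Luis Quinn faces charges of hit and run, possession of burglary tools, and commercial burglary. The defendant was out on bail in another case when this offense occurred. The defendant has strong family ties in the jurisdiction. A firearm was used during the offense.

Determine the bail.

Base amounts from the schedule: hit and run $36,450; possession of burglary tools $5,400; commercial burglary $53,500.
Stacking rule: highest base plus $1,000 per additional charge. Highest is commercial burglary at $53,500; 2 additional charges → +$2,000. Combined base = $55,500.
Strong family ties in the jurisdiction (−25%): $55,500 × 0.75 = $41,625.
Firearm was used or possessed during the offense (+25%): $41,625 × 1.25 = $52,031.25.
Offense committed while released on bail in another case (+25%): $52,031.25 × 1.25 = $65,039.06.
$65,039.06 is within the $475,000 maximum.
$65,039.06 is at or above the $500 minimum.
Rounded to the nearest dollar: $65,039.

$65,039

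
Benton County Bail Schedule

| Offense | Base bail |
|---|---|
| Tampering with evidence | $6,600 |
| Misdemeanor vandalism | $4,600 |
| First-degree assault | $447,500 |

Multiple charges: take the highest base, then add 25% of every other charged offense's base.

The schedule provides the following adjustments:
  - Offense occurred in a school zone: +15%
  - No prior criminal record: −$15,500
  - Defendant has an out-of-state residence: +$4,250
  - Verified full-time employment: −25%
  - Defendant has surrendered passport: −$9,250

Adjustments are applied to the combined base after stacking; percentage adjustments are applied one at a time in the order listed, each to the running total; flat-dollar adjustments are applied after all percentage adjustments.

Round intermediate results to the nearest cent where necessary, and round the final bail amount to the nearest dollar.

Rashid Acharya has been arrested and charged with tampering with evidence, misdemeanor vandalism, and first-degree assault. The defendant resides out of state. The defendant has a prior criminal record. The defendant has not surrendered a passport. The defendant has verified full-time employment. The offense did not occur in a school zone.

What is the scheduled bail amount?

Base amounts from the schedule: tampering with evidence $6,600; misdemeanor vandalism $4,600; first-degree assault $447,500.
Stacking rule: highest base plus 25% of each additional charge. Highest is first-degree assault at $447,500. Additional: $6,600 × 25% = $1,650; $4,600 × 25% = $1,150. Combined base = $447,500 + $2,800 = $450,300.
Verified full-time employment (−25%): $450,300 × 0.75 = $337,725.
Defendant has an out-of-state residence (+$4,250 flat): $337,725 + $4,250 = $341,975.

$341,975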